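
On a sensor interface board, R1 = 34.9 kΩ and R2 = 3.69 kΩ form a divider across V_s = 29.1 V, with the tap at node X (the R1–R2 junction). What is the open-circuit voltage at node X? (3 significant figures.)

Open-circuit (no load on X): V_th = V_s · R2/(R1 + R2) = 29.1 × 3.69/(34.90 + 3.69) = 2.783 V.

V_th ≈ 2.78 V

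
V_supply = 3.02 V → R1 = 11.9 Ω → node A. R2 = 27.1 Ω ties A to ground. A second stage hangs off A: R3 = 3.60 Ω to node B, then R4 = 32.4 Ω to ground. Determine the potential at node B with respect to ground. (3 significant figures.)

V_B ≈ 1.54 V

Node A sees R2 in parallel with the series input of stage 2, R3 + R4 = 36.00 Ω.
R2 ‖ (R3+R4) = 15.46 Ω.
V_A = 3.02 × 15.46/(11.9 + 15.46) = 1.707 V.
V_B = V_A × 0.9000 = 1.536 V.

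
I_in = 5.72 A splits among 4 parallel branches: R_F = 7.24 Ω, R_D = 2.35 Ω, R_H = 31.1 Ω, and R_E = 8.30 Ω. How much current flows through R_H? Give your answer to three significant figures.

ΣG = 1/7.24 + 1/2.35 + 1/31.1 + 1/8.30 = 0.7163.
R_H takes the fraction G_k/ΣG = 0.03215/0.7163 = 0.04489, so I = 5.72 × 0.04489 = 0.2568 A.

I ≈ 0.257 A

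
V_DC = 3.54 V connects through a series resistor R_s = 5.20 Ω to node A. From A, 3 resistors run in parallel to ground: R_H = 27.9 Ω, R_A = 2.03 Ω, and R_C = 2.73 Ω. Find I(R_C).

Equivalent of the parallel group: R_p = 1.118 Ω.
V_A = 3.54 × 1.118/6.318 = 0.6262 V.
Branch current I = V_A/R_C = 0.6262/2.73 = 0.2294 A.

I ≈ 0.229 A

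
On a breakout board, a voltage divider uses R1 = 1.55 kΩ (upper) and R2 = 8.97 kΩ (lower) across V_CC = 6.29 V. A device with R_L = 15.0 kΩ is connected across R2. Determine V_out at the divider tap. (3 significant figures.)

The load sits in parallel with R2, giving an effective lower resistance R2' = R2·R_L/(R2+R_L) = 5.613 kΩ.
Then V_out = V_CC · R2'/(R1 + R2') = 6.29 × 5.613/7.163 = 4.929 V.
(Unloaded it would be 5.36 V; the load pulls it down.)

V_out ≈ 4.93 V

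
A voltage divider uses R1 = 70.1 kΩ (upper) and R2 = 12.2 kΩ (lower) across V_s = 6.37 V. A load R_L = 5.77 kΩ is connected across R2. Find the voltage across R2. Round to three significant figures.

V_out ≈ 0.337 V

R2 ‖ R_L = (12.2 × 5.77)/(12.2 + 5.77) = 3.917 kΩ.
Then V_out = V_s · R2'/(R1 + R2') = 6.37 × 3.917/74.02 = 0.3371 V.
(Unloaded it would be 0.944 V; the load pulls it down.)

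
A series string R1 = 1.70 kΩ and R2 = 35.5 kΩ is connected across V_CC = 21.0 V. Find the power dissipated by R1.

ΣR = 37.20 kΩ → I = 21.0/37.20 = 0.5645 mA.
P = I²R = 0.3187 × 1.70 = 0.5418 mW.

P ≈ 0.542 mW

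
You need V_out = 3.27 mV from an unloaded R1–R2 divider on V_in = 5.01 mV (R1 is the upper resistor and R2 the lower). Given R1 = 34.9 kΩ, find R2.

V_out/V_in = R2/(R1+R2) = 0.6527.
Rearranging, R2 = R1·k/(1−k) = 34.9 × 1.879 = 65.59 kΩ.

R2 ≈ 65.6 kΩ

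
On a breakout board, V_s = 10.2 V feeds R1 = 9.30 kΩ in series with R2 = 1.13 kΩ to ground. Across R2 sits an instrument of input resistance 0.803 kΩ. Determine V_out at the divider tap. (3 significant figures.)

V_out ≈ 0.490 V

R2 ‖ R_L = (1.13 × 0.803)/(1.13 + 0.803) = 0.4694 kΩ.
Now apply the divider: V_out = 10.2 × 0.04805 = 0.4901 V.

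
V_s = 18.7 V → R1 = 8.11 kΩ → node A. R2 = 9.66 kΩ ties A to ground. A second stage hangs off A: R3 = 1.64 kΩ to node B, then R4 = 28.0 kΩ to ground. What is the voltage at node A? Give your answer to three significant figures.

Node A sees R2 in parallel with the series input of stage 2, R3 + R4 = 29.64 kΩ.
R2 ‖ (R3+R4) = 7.286 kΩ.
V_A = 18.7 × 7.286/(8.11 + 7.286) = 8.849 V.

V_A ≈ 8.85 V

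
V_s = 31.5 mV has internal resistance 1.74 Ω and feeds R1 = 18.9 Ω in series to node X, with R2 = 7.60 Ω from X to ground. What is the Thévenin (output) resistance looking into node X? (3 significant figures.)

R1' = 1.74 + 18.9 = 20.64 Ω (source resistance + R1).
Looking into X with the source shorted: R_th = R1'·R2/(R1'+R2) = 20.64 × 7.60/28.24 = 5.555 Ω.

R_th ≈ 5.55 Ω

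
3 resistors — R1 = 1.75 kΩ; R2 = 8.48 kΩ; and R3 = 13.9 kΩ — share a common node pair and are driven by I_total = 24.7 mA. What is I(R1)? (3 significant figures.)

I ≈ 18.5 mA

Conductances: ΣG = 1/1.75 + 1/8.48 + 1/13.9 = 0.7613 (1/kΩ).
Current divider: I(R1) = I_total · G_k/ΣG = 24.7 × (0.5714/0.7613) = 24.7 × 0.7506 = 18.54 mA.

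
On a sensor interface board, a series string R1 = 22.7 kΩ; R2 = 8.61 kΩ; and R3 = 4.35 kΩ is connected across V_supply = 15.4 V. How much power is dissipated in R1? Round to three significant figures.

P ≈ 4.23 mW

ΣR = 35.66 kΩ → I = 15.4/35.66 = 0.4319 mA.
P = I²R = 0.1865 × 22.7 = 4.234 mW.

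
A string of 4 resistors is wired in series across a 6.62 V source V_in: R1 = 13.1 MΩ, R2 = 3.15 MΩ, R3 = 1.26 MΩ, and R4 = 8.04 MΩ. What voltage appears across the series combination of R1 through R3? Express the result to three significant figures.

Series total: ΣR = 13.1 + 3.15 + 1.26 + 8.04 = 25.55 MΩ.
R_{R1..R3} = 13.1 + 3.15 + 1.26 = 17.51 MΩ.
Voltage divider: V = V_in · (17.51 / 25.55) = 6.62 × 0.6853 = 4.537 V.

V ≈ 4.54 V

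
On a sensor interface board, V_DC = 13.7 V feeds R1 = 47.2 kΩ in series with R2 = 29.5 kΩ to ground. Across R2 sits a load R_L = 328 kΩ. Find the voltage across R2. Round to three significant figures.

V_out ≈ 4.99 V

First combine the lower leg with the load: R2 ‖ R_L = 27.07 kΩ.
Now apply the divider: V_out = 13.7 × 0.3644 = 4.993 V.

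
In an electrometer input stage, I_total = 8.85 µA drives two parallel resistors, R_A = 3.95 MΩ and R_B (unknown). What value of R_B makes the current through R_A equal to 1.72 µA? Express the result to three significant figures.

R_B ≈ 0.953 MΩ

In a two-way split, I_A/I_total = R_B/(R_A + R_B).
With f = 0.1944, R_B = R_A · f/(1−f) = 3.95 × 0.2412 = 0.9529 MΩ.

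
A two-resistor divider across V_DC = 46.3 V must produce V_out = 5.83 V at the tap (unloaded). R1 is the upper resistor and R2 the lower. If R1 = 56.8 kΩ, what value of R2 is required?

The divider ratio is R2/(R1+R2) = 5.83/46.3 = 0.1259.
Rearranging, R2 = R1·k/(1−k) = 56.8 × 0.1441 = 8.182 kΩ.

R2 ≈ 8.18 kΩ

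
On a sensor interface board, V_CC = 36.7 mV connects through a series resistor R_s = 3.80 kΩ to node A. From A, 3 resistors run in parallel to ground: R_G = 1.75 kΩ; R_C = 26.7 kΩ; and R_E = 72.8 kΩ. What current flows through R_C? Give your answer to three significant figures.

I ≈ 0.408 µA

Parallel bank: R_p = 1/(1/1.75 + 1/26.7 + 1/72.8) = 1.606 kΩ.
Node voltage V_A = V_CC · R_p/(R_s + R_p) = 36.7 × 0.2971 = 10.90 mV.
I(R_C) = V_A / R_C = 10.90/26.7 = 0.4084 µA.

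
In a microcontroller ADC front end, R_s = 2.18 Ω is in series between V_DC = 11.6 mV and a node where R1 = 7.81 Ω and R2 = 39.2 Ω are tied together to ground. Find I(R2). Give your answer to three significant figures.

I ≈ 0.222 mA

Equivalent of the parallel group: R_p = 6.512 Ω.
Node voltage V_A = V_DC · R_p/(R_s + R_p) = 11.6 × 0.7492 = 8.691 mV.
Branch current I = V_A/R2 = 8.691/39.2 = 0.2217 mA.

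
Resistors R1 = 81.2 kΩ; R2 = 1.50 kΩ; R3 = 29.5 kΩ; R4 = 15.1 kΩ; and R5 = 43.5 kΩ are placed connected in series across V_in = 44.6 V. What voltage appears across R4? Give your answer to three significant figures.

Total series resistance ΣR = 81.2 + 1.50 + 29.5 + 15.1 + 43.5 = 170.8 kΩ.
By the voltage-divider rule, V = 44.6 × 15.10/170.8 = 3.943 V.

V ≈ 3.94 V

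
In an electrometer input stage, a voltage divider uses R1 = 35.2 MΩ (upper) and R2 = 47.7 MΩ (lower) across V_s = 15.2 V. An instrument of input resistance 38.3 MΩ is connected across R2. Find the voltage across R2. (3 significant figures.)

V_out ≈ 5.72 V

R2 ‖ R_L = (47.7 × 38.3)/(47.7 + 38.3) = 21.24 MΩ.
Then V_out = V_s · R2'/(R1 + R2') = 15.2 × 21.24/56.44 = 5.721 V.
(Unloaded it would be 8.75 V; the load pulls it down.)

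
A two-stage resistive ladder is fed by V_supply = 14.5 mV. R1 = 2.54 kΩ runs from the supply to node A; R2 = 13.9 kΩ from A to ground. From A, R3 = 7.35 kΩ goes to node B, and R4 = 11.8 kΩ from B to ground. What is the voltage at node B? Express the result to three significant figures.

V_B ≈ 6.79 mV

Node A sees R2 in parallel with the series input of stage 2, R3 + R4 = 19.15 kΩ.
R2 ‖ (R3+R4) = 8.054 kΩ.
First divider: V_A = V_supply · 8.054/(2.54 + 8.054) = 11.02 mV.
V_B = V_A × 0.6162 = 6.793 mV.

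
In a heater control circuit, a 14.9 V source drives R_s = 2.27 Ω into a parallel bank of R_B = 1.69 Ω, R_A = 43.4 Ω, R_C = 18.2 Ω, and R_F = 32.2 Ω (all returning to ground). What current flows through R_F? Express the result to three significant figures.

I ≈ 0.179 A

Parallel bank: R_p = 1/(1/1.69 + 1/43.4 + 1/18.2 + 1/32.2) = 1.427 Ω.
Node voltage V_A = V_in · R_p/(R_s + R_p) = 14.9 × 0.3860 = 5.751 V.
Branch current I = V_A/R_F = 5.751/32.2 = 0.1786 A.
(Equivalently: I_total = 4.030 A, then current-divider fraction G_k/ΣG = 0.04432.)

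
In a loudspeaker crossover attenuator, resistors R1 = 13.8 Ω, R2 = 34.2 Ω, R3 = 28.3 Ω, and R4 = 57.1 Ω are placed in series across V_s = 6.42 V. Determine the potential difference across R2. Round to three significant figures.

Series total: ΣR = 13.8 + 34.2 + 28.3 + 57.1 = 133.4 Ω.
V = V_s · R/ΣR = 6.42 × 0.2564 = 1.646 V.

V ≈ 1.65 V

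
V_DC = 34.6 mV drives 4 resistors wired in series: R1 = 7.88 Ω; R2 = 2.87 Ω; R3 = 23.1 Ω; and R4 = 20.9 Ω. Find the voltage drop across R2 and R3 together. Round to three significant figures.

Series total: ΣR = 7.88 + 2.87 + 23.1 + 20.9 = 54.75 Ω.
R_{R2..R3} = 2.87 + 23.1 = 25.97 Ω.
By the voltage-divider rule, V = 34.6 × 25.97/54.75 = 16.41 mV.

V ≈ 16.4 mV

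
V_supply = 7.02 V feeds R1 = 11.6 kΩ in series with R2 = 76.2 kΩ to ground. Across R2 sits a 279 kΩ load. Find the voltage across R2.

V_out ≈ 5.88 V

First combine the lower leg with the load: R2 ‖ R_L = 59.85 kΩ.
Voltage divider with the loaded lower leg: V_out = 7.02 × 59.85/(11.6 + 59.85) = 7.02 × 0.8377 = 5.880 V.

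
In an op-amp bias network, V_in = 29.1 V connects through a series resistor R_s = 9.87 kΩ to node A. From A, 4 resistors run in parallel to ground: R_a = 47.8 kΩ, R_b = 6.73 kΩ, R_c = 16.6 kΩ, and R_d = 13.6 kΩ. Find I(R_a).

I ≈ 0.152 mA

Combine the parallel branches: R_p = (1/47.8 + 1/6.73 + 1/16.6 + 1/13.6)⁻¹ = 3.297 kΩ.
Node voltage V_A = V_in · R_p/(R_s + R_p) = 29.1 × 0.2504 = 7.287 V.
I(R_a) = V_A / R_a = 7.287/47.8 = 0.1524 mA.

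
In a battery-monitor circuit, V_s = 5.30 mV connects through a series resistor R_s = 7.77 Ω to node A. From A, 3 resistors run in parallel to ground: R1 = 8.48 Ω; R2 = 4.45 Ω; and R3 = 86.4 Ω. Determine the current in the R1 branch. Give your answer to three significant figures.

I ≈ 0.167 mA

Combine the parallel branches: R_p = (1/8.48 + 1/4.45 + 1/86.4)⁻¹ = 2.823 Ω.
V_A by voltage divider: V_A = 5.30 × 2.823/(7.77 + 2.823) = 1.412 mV.
Branch current I = V_A/R1 = 1.412/8.48 = 0.1666 mA.
(Check via current divider: I_total = 0.5003 mA; share G_k/ΣG = 0.3329 → same result.)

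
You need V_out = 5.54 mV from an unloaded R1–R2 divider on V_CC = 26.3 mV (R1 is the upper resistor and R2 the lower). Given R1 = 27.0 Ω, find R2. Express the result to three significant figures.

V_out/V_CC = R2/(R1+R2) = 0.2106.
Rearranging, R2 = R1·k/(1−k) = 27.0 × 0.2669 = 7.205 Ω.

R2 ≈ 7.21 Ω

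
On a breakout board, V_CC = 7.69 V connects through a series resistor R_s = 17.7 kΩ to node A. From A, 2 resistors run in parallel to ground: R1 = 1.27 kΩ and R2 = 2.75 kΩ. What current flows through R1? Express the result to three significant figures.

I ≈ 0.283 mA

Equivalent of the parallel group: R_p = 0.8688 kΩ.
V_A = 7.69 × 0.8688/18.57 = 0.3598 V.
I(R1) = V_A / R1 = 0.3598/1.27 = 0.2833 mA.
(Check via current divider: I_total = 0.4141 mA; share G_k/ΣG = 0.6841 → same result.)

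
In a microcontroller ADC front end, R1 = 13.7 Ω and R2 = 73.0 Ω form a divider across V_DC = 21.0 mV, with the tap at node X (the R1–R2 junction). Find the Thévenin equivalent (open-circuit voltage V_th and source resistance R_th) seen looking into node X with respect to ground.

Open-circuit (no load on X): V_th = V_DC · R2/(R1 + R2) = 21.0 × 73.0/(13.70 + 73.0) = 17.68 mV.
With V_DC suppressed (replaced by a short), R_th = R1 ‖ R2 = (13.70 × 73.0)/(13.70 + 73.0) = 11.54 Ω.

V_th ≈ 17.7 mV, R_th ≈ 11.5 Ω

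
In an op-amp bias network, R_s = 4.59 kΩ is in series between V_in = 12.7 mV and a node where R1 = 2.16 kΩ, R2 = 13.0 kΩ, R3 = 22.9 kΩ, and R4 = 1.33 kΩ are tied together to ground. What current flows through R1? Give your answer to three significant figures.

I ≈ 0.825 µA

Equivalent of the parallel group: R_p = 0.7488 kΩ.
Node voltage V_A = V_in · R_p/(R_s + R_p) = 12.7 × 0.1403 = 1.781 mV.
I(R1) = V_A / R1 = 1.781/2.16 = 0.8247 µA.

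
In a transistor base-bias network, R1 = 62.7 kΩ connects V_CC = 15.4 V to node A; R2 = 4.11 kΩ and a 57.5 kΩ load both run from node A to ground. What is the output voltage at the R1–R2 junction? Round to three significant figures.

V_out ≈ 0.888 V

R2 ‖ R_L = (4.11 × 57.5)/(4.11 + 57.5) = 3.836 kΩ.
Now apply the divider: V_out = 15.4 × 0.05765 = 0.8878 V.
(Unloaded it would be 0.947 V; the load pulls it down.)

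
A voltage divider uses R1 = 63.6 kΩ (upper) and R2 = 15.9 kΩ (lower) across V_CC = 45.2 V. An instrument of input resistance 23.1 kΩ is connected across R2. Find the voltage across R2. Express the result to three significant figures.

The load sits in parallel with R2, giving an effective lower resistance R2' = R2·R_L/(R2+R_L) = 9.418 kΩ.
Then V_out = V_CC · R2'/(R1 + R2') = 45.2 × 9.418/73.02 = 5.830 V.
(Unloaded it would be 9.04 V; the load pulls it down.)

V_out ≈ 5.83 V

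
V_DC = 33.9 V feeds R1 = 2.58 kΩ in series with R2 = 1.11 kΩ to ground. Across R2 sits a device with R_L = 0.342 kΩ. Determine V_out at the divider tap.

V_out ≈ 3.12 V

R2 ‖ R_L = (1.11 × 0.342)/(1.11 + 0.342) = 0.2614 kΩ.
Voltage divider with the loaded lower leg: V_out = 33.9 × 0.2614/(2.58 + 0.2614) = 33.9 × 0.09201 = 3.119 V.
(Unloaded it would be 10.2 V; the load pulls it down.)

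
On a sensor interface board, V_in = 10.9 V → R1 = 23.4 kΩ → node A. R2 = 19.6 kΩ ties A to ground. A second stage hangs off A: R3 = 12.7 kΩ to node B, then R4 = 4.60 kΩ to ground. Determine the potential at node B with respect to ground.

V_B ≈ 0.817 V

The second stage (R3 + R4 = 17.30 kΩ) loads node A in parallel with R2.
R2 ‖ (R3+R4) = 9.189 kΩ.
First divider: V_A = V_in · 9.189/(23.4 + 9.189) = 3.073 V.
Then the unloaded second divider: V_B = V_A × R4/(R3+R4) = 3.073 × 0.2659 = 0.8172 V.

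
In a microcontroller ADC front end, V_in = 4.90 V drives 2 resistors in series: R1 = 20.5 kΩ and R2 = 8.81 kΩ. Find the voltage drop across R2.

ΣR = 20.5 + 8.81 = 29.31 kΩ.
By the voltage-divider rule, V = 4.90 × 8.810/29.31 = 1.473 V.

V ≈ 1.47 V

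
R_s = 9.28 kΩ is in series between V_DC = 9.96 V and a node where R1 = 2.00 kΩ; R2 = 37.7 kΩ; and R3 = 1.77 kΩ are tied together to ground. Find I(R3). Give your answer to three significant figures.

I ≈ 0.506 mA

Parallel bank: R_p = 1/(1/2.00 + 1/37.7 + 1/1.77) = 0.9162 kΩ.
Node voltage V_A = V_DC · R_p/(R_s + R_p) = 9.96 × 0.08985 = 0.8950 V.
I(R3) = V_A / R3 = 0.8950/1.77 = 0.5056 mA.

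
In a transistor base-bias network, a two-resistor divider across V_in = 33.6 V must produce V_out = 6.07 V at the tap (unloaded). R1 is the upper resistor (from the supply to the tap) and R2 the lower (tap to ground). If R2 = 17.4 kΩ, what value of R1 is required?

R1 ≈ 78.9 kΩ

V_out/V_in = R2/(R1+R2) = 0.1807.
Rearranging, R1 = R2·(1−k)/k = 17.4 × 4.535 = 78.92 kΩ.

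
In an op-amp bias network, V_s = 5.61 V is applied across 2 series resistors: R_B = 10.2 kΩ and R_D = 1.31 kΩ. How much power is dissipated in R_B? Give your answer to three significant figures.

ΣR = 11.51 kΩ → I = 5.61/11.51 = 0.4874 mA.
P(R_B) = I²·R_B = (0.4874)² × 10.2 = 2.423 mW.

P ≈ 2.42 mW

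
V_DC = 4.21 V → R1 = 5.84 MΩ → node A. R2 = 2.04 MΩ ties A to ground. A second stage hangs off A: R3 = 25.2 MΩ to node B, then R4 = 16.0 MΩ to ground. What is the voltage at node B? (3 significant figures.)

V_B ≈ 0.408 V

Looking into the second stage from A: R3 + R4 = 41.20 MΩ appears in parallel with R2.
Effective lower resistance at A: R2 ‖ 41.20 = 1.944 MΩ.
V_A = 4.21 × 1.944/(5.84 + 1.944) = 1.051 V.
Stage 2 is unloaded, so V_B = V_A · R4/(R3+R4) = 1.051 × 16.0/41.20 = 0.4083 V.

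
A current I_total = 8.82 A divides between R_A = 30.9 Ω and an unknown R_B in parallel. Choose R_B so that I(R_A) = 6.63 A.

In a two-way split, I_A/I_total = R_B/(R_A + R_B).
With f = 0.7517, R_B = R_A · f/(1−f) = 30.9 × 3.027 = 93.55 Ω.

R_B ≈ 93.5 Ω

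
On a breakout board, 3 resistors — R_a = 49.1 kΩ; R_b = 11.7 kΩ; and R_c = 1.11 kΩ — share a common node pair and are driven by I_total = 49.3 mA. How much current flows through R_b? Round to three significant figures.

I ≈ 4.19 mA

Conductances: ΣG = 1/49.1 + 1/11.7 + 1/1.11 = 1.007 (1/kΩ).
By the current-divider rule, I = I_total · G_k/ΣG = 49.3 × 0.08490 = 4.185 mA.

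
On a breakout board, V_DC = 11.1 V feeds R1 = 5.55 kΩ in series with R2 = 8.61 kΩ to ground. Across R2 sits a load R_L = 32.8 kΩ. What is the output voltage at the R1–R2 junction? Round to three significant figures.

R2 ‖ R_L = (8.61 × 32.8)/(8.61 + 32.8) = 6.820 kΩ.
Voltage divider with the loaded lower leg: V_out = 11.1 × 6.820/(5.55 + 6.820) = 11.1 × 0.5513 = 6.120 V.
(Unloaded it would be 6.75 V; the load pulls it down.)

V_out ≈ 6.12 V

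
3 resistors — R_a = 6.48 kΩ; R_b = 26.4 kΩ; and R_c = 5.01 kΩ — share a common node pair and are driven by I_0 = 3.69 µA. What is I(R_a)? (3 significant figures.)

I ≈ 1.45 µA

Conductances: ΣG = 1/6.48 + 1/26.4 + 1/5.01 = 0.3918 (1/kΩ).
Current divider: I(R_a) = I_0 · G_k/ΣG = 3.69 × (0.1543/0.3918) = 3.69 × 0.3939 = 1.453 µA.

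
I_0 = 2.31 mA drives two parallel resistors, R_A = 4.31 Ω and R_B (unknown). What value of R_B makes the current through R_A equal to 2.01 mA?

In a two-way split, I_A/I_0 = R_B/(R_A + R_B).
2.01/2.31 = R_B/(R_A + R_B) → R_B = R_A · (0.8701)/(1 − 0.8701) = 4.31 × 6.700 = 28.88 Ω.

R_B ≈ 28.9 Ω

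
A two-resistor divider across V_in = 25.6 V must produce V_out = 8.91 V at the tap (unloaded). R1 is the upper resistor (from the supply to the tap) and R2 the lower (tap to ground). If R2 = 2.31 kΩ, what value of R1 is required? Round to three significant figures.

The divider ratio is R2/(R1+R2) = 8.91/25.6 = 0.3480.
Rearranging, R1 = R2·(1−k)/k = 2.31 × 1.873 = 4.327 kΩ.

R1 ≈ 4.33 kΩ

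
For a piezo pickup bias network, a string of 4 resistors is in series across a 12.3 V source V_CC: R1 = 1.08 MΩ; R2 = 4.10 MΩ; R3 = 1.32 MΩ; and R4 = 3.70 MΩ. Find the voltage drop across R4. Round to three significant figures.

Series total: ΣR = 1.08 + 4.10 + 1.32 + 3.70 = 10.20 MΩ.
V = V_CC · R/ΣR = 12.3 × 0.3627 = 4.462 V.

V ≈ 4.46 V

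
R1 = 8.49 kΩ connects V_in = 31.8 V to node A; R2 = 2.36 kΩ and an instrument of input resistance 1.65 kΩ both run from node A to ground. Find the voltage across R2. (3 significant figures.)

V_out ≈ 3.26 V

First combine the lower leg with the load: R2 ‖ R_L = 0.9711 kΩ.
Voltage divider with the loaded lower leg: V_out = 31.8 × 0.9711/(8.49 + 0.9711) = 31.8 × 0.1026 = 3.264 V.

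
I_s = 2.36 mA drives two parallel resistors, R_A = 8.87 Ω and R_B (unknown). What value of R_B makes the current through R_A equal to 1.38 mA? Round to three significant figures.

R_B ≈ 12.5 Ω

In a two-way split, I_A/I_s = R_B/(R_A + R_B).
With f = 0.5847, R_B = R_A · f/(1−f) = 8.87 × 1.408 = 12.49 Ω.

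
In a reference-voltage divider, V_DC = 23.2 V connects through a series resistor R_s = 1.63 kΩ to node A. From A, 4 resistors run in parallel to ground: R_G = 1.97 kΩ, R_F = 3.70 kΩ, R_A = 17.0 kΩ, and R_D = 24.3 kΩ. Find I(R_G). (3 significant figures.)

I ≈ 4.84 mA

Parallel bank: R_p = 1/(1/1.97 + 1/3.70 + 1/17.0 + 1/24.3) = 1.139 kΩ.
Node voltage V_A = V_DC · R_p/(R_s + R_p) = 23.2 × 0.4114 = 9.544 V.
I(R_G) = V_A / R_G = 9.544/1.97 = 4.845 mA.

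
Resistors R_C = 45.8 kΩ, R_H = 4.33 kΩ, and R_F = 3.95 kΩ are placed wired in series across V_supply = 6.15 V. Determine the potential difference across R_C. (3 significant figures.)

V ≈ 5.21 V

ΣR = 45.8 + 4.33 + 3.95 = 54.08 kΩ.
V = V_supply · R/ΣR = 6.15 × 0.8469 = 5.208 V.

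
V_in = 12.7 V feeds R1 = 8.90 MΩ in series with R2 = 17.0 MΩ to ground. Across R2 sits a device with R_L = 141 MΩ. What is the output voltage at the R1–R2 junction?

V_out ≈ 8.00 V

R2 ‖ R_L = (17.0 × 141)/(17.0 + 141) = 15.17 MΩ.
Voltage divider with the loaded lower leg: V_out = 12.7 × 15.17/(8.90 + 15.17) = 12.7 × 0.6303 = 8.004 V.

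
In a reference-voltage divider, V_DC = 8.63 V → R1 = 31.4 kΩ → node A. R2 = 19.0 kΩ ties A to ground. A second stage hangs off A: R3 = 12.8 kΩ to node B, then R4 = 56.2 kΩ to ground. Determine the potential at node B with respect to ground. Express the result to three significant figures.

V_B ≈ 2.26 V

Node A sees R2 in parallel with the series input of stage 2, R3 + R4 = 69.00 kΩ.
Effective lower resistance at A: R2 ‖ 69.00 = 14.90 kΩ.
So V_A = 8.63 × 0.3218 = 2.777 V.
V_B = V_A × 0.8145 = 2.262 V.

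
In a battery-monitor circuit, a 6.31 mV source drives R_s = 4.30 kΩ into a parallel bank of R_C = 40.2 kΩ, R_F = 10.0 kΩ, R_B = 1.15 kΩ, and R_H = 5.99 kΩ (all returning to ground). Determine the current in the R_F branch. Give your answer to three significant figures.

Equivalent of the parallel group: R_p = 0.8610 kΩ.
V_A = 6.31 × 0.8610/5.161 = 1.053 mV.
I(R_F) = V_A / R_F = 1.053/10.0 = 0.1053 µA.

I ≈ 0.105 µA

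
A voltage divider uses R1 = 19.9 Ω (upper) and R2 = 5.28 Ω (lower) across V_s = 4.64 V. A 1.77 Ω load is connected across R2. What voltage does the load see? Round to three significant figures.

R2 ‖ R_L = (5.28 × 1.77)/(5.28 + 1.77) = 1.326 Ω.
Now apply the divider: V_out = 4.64 × 0.06245 = 0.2898 V.

V_out ≈ 0.290 V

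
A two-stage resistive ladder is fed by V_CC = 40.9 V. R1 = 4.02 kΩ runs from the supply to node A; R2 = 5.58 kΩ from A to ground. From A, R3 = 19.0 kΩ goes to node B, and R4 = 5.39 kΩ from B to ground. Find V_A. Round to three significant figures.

Looking into the second stage from A: R3 + R4 = 24.39 kΩ appears in parallel with R2.
R2 ‖ (R3+R4) = 4.541 kΩ.
V_A = 40.9 × 4.541/(4.02 + 4.541) = 21.69 V.

V_A ≈ 21.7 V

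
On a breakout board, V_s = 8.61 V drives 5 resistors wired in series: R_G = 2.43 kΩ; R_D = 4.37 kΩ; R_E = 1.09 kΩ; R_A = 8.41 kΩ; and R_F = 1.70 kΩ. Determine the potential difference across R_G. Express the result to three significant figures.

ΣR = 2.43 + 4.37 + 1.09 + 8.41 + 1.70 = 18.00 kΩ.
V = V_s · R/ΣR = 8.61 × 0.1350 = 1.162 V.

V ≈ 1.16 V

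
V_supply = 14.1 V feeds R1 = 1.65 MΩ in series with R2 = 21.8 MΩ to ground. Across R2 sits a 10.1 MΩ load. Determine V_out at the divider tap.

R2 ‖ R_L = (21.8 × 10.1)/(21.8 + 10.1) = 6.902 MΩ.
Then V_out = V_supply · R2'/(R1 + R2') = 14.1 × 6.902/8.552 = 11.38 V.

V_out ≈ 11.4 V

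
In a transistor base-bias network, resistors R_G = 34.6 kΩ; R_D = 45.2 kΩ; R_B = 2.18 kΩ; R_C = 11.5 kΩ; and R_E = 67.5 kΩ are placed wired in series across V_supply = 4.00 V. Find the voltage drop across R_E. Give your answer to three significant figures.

V ≈ 1.68 V

ΣR = 34.6 + 45.2 + 2.18 + 11.5 + 67.5 = 161.0 kΩ.
By the voltage-divider rule, V = 4.00 × 67.50/161.0 = 1.677 V.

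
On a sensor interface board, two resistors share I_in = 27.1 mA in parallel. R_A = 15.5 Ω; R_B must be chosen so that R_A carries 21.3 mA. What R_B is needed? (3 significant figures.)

R_B ≈ 56.9 Ω

The fraction through R_A equals R_B/(R_A+R_B).
With f = 0.7860, R_B = R_A · f/(1−f) = 15.5 × 3.672 = 56.92 Ω.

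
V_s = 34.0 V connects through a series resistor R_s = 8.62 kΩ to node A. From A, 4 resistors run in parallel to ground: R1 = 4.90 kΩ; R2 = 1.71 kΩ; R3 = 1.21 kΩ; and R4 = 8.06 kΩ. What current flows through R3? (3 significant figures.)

I ≈ 1.76 mA

Equivalent of the parallel group: R_p = 0.5749 kΩ.
V_A = 34.0 × 0.5749/9.195 = 2.126 V.
Branch current I = V_A/R3 = 2.126/1.21 = 1.757 mA.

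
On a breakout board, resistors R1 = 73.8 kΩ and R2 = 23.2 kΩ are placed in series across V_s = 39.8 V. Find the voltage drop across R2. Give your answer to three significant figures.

V ≈ 9.52 V

Series total: ΣR = 73.8 + 23.2 = 97.00 kΩ.
By the voltage-divider rule, V = 39.8 × 23.20/97.00 = 9.519 V.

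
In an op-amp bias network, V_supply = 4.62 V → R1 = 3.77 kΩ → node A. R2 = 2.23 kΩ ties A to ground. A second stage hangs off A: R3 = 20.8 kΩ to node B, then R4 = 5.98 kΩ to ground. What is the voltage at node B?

V_B ≈ 0.364 V

The second stage (R3 + R4 = 26.78 kΩ) loads node A in parallel with R2.
Effective lower resistance at A: R2 ‖ 26.78 = 2.059 kΩ.
So V_A = 4.62 × 0.3532 = 1.632 V.
V_B = V_A × 0.2233 = 0.3644 V.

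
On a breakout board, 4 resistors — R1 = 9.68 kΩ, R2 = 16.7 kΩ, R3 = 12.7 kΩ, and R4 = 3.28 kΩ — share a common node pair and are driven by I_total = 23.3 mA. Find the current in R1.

ΣG = 1/9.68 + 1/16.7 + 1/12.7 + 1/3.28 = 0.5468.
Current divider: I(R1) = I_total · G_k/ΣG = 23.3 × (0.1033/0.5468) = 23.3 × 0.1889 = 4.402 mA.

I ≈ 4.40 mA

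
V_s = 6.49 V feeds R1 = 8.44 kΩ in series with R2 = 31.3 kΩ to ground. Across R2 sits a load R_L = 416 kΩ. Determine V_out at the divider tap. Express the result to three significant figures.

V_out ≈ 5.03 V

The load sits in parallel with R2, giving an effective lower resistance R2' = R2·R_L/(R2+R_L) = 29.11 kΩ.
Then V_out = V_s · R2'/(R1 + R2') = 6.49 × 29.11/37.55 = 5.031 V.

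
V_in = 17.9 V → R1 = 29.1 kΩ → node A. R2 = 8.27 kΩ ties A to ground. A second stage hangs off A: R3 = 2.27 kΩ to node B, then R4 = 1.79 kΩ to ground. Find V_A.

V_A ≈ 1.53 V

The second stage (R3 + R4 = 4.060 kΩ) loads node A in parallel with R2.
Effective lower resistance at A: R2 ‖ 4.060 = 2.723 kΩ.
First divider: V_A = V_in · 2.723/(29.1 + 2.723) = 1.532 V.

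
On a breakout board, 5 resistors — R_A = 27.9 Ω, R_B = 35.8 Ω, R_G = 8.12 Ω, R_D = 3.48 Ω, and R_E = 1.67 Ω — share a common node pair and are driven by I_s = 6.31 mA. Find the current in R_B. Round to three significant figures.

Conductances: ΣG = 1/27.9 + 1/35.8 + 1/8.12 + 1/3.48 + 1/1.67 = 1.073 (1/Ω).
R_B takes the fraction G_k/ΣG = 0.02793/1.073 = 0.02603, so I = 6.31 × 0.02603 = 0.1643 mA.

I ≈ 0.164 mA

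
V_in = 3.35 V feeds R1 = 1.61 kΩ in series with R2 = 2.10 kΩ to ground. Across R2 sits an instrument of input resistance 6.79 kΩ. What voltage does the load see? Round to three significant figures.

V_out ≈ 1.67 V

R2 ‖ R_L = (2.10 × 6.79)/(2.10 + 6.79) = 1.604 kΩ.
Now apply the divider: V_out = 3.35 × 0.4991 = 1.672 V.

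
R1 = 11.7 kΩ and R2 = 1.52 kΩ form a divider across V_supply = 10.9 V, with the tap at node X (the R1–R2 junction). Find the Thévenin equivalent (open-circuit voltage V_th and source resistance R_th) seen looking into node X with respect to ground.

V_th ≈ 1.25 V, R_th ≈ 1.35 kΩ

With X open, the divider is unloaded: V_th = 10.9 × 1.52/13.22 = 1.253 V.
Zeroing V_supply shorts the top of R1 to ground, so R_th = R1 ‖ R2 = 1.345 kΩ.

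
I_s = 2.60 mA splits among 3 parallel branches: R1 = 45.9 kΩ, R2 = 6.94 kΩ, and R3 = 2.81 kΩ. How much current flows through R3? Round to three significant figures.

Conductances: ΣG = 1/45.9 + 1/6.94 + 1/2.81 = 0.5218 (1/kΩ).
Current divider: I(R3) = I_s · G_k/ΣG = 2.60 × (0.3559/0.5218) = 2.60 × 0.6821 = 1.773 mA.

I ≈ 1.77 mA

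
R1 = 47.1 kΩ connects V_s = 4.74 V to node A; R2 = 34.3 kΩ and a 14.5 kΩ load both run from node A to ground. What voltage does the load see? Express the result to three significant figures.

First combine the lower leg with the load: R2 ‖ R_L = 10.19 kΩ.
Then V_out = V_s · R2'/(R1 + R2') = 4.74 × 10.19/57.29 = 0.8432 V.

V_out ≈ 0.843 V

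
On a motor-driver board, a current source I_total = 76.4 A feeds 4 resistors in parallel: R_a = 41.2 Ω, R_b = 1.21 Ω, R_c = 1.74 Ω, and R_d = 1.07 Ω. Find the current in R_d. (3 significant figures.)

Total conductance ΣG = 1/41.2 + 1/1.21 + 1/1.74 + 1/1.07 = 2.360 (units of 1/Ω).
Current divider: I(R_d) = I_total · G_k/ΣG = 76.4 × (0.9346/2.360) = 76.4 × 0.3960 = 30.25 A.

I ≈ 30.3 A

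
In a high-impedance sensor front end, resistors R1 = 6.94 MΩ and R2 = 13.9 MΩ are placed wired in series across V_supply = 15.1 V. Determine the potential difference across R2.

Series total: ΣR = 6.94 + 13.9 = 20.84 MΩ.
By the voltage-divider rule, V = 15.1 × 13.90/20.84 = 10.07 V.

V ≈ 10.1 V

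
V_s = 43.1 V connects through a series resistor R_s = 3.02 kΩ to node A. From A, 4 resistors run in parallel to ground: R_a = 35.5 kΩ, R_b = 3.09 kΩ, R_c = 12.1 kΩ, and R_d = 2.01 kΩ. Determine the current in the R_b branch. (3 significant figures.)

I ≈ 3.66 mA

Combine the parallel branches: R_p = (1/35.5 + 1/3.09 + 1/12.1 + 1/2.01)⁻¹ = 1.073 kΩ.
V_A = 43.1 × 1.073/4.093 = 11.30 V.
Branch current I = V_A/R_b = 11.30/3.09 = 3.657 mA.
(Equivalently: I_total = 10.53 mA, then current-divider fraction G_k/ΣG = 0.3473.)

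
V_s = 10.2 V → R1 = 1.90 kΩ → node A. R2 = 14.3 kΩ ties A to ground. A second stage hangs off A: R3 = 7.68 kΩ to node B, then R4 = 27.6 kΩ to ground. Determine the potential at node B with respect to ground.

V_B ≈ 6.72 V

Node A sees R2 in parallel with the series input of stage 2, R3 + R4 = 35.28 kΩ.
Effective lower resistance at A: R2 ‖ 35.28 = 10.18 kΩ.
First divider: V_A = V_s · 10.18/(1.90 + 10.18) = 8.595 V.
Stage 2 is unloaded, so V_B = V_A · R4/(R3+R4) = 8.595 × 27.6/35.28 = 6.724 V.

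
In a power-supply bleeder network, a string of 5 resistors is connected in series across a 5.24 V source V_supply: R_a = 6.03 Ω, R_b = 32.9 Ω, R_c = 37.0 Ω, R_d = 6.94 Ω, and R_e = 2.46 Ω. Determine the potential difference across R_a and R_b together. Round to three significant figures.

Total series resistance ΣR = 6.03 + 32.9 + 37.0 + 6.94 + 2.46 = 85.33 Ω.
R_{R_a..R_b} = 6.03 + 32.9 = 38.93 Ω.
By the voltage-divider rule, V = 5.24 × 38.93/85.33 = 2.391 V.

V ≈ 2.39 V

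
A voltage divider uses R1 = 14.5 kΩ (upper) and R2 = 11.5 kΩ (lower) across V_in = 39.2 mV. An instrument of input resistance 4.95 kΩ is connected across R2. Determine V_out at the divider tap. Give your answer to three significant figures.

First combine the lower leg with the load: R2 ‖ R_L = 3.460 kΩ.
Now apply the divider: V_out = 39.2 × 0.1927 = 7.553 mV.

V_out ≈ 7.55 mV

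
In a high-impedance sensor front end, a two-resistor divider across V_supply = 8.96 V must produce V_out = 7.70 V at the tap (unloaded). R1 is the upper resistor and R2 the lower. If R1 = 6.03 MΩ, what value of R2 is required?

V_out/V_supply = R2/(R1+R2) = 0.8594.
So R2 = R1 · V_out/(V_supply − V_out) = 6.03 × 7.70/(8.96 − 7.70) = 6.03 × 6.111 = 36.85 MΩ.

R2 ≈ 36.8 MΩ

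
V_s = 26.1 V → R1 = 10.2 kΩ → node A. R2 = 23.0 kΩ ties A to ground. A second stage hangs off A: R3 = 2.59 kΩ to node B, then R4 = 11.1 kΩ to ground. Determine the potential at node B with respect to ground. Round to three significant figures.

Looking into the second stage from A: R3 + R4 = 13.69 kΩ appears in parallel with R2.
Effective lower resistance at A: R2 ‖ 13.69 = 8.582 kΩ.
So V_A = 26.1 × 0.4569 = 11.93 V.
V_B = V_A × 0.8108 = 9.670 V.

V_B ≈ 9.67 V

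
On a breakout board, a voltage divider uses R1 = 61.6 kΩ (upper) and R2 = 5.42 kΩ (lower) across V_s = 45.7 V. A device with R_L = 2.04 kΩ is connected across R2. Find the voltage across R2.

V_out ≈ 1.07 V

First combine the lower leg with the load: R2 ‖ R_L = 1.482 kΩ.
Then V_out = V_s · R2'/(R1 + R2') = 45.7 × 1.482/63.08 = 1.074 V.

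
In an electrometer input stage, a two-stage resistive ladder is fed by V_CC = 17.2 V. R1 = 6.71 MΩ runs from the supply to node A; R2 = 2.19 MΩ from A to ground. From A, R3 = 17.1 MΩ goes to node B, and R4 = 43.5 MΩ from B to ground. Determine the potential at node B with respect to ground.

The second stage (R3 + R4 = 60.60 MΩ) loads node A in parallel with R2.
Effective lower resistance at A: R2 ‖ 60.60 = 2.114 MΩ.
V_A = 17.2 × 2.114/(6.71 + 2.114) = 4.120 V.
Then the unloaded second divider: V_B = V_A × R4/(R3+R4) = 4.120 × 0.7178 = 2.957 V.

V_B ≈ 2.96 V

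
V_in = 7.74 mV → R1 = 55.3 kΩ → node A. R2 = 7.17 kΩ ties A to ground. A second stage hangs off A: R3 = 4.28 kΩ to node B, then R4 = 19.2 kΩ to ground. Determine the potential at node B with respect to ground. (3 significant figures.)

V_B ≈ 0.572 mV

Looking into the second stage from A: R3 + R4 = 23.48 kΩ appears in parallel with R2.
R2 ‖ (R3+R4) = 5.493 kΩ.
First divider: V_A = V_in · 5.493/(55.3 + 5.493) = 0.6993 mV.
Stage 2 is unloaded, so V_B = V_A · R4/(R3+R4) = 0.6993 × 19.2/23.48 = 0.5718 mV.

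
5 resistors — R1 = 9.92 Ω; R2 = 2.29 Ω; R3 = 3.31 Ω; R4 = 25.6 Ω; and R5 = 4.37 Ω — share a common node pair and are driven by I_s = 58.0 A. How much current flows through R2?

Total conductance ΣG = 1/9.92 + 1/2.29 + 1/3.31 + 1/25.6 + 1/4.37 = 1.107 (units of 1/Ω).
Current divider: I(R2) = I_s · G_k/ΣG = 58.0 × (0.4367/1.107) = 58.0 × 0.3943 = 22.87 A.

I ≈ 22.9 A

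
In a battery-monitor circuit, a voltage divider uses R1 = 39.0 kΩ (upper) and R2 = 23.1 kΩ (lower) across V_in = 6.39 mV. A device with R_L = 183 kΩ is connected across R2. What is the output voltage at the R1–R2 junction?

The load sits in parallel with R2, giving an effective lower resistance R2' = R2·R_L/(R2+R_L) = 20.51 kΩ.
Now apply the divider: V_out = 6.39 × 0.3447 = 2.202 mV.

V_out ≈ 2.20 mV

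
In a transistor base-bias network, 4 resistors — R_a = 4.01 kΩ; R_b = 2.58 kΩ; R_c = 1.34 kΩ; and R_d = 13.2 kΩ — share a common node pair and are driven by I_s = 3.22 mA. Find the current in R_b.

I ≈ 0.855 mA

Total conductance ΣG = 1/4.01 + 1/2.58 + 1/1.34 + 1/13.2 = 1.459 (units of 1/kΩ).
Current divider: I(R_b) = I_s · G_k/ΣG = 3.22 × (0.3876/1.459) = 3.22 × 0.2657 = 0.8554 mA.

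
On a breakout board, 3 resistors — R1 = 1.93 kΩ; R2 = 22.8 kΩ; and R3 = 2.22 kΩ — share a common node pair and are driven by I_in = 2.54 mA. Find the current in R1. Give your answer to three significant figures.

ΣG = 1/1.93 + 1/22.8 + 1/2.22 = 1.012.
By the current-divider rule, I = I_in · G_k/ΣG = 2.54 × 0.5118 = 1.300 mA.

I ≈ 1.30 mA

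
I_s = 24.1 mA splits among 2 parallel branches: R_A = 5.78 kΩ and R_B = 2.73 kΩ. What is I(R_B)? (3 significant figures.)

I ≈ 16.4 mA

For two parallel branches, I_k = I_s · (other R)/(sum of R).
So I = 24.1 × 5.78/8.510 = 16.37 mA.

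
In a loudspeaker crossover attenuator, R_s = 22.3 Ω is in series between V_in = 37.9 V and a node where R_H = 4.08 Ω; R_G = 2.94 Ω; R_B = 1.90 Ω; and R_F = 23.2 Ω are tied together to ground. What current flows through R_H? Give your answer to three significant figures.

I ≈ 0.347 A

Parallel bank: R_p = 1/(1/4.08 + 1/2.94 + 1/1.90 + 1/23.2) = 0.8661 Ω.
V_A = 37.9 × 0.8661/23.17 = 1.417 V.
Branch current I = V_A/R_H = 1.417/4.08 = 0.3473 A.
(Check via current divider: I_total = 1.636 A; share G_k/ΣG = 0.2123 → same result.)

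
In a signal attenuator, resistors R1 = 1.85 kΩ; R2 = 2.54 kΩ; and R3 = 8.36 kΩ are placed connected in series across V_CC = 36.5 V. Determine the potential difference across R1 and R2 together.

ΣR = 1.85 + 2.54 + 8.36 = 12.75 kΩ.
R_{R1..R2} = 1.85 + 2.54 = 4.390 kΩ.
Voltage divider: V = V_CC · (4.390 / 12.75) = 36.5 × 0.3443 = 12.57 V.

V ≈ 12.6 V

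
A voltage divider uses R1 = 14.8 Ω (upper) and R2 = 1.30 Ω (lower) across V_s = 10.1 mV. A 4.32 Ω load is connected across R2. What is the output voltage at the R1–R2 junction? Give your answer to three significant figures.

The load sits in parallel with R2, giving an effective lower resistance R2' = R2·R_L/(R2+R_L) = 0.9993 Ω.
Then V_out = V_s · R2'/(R1 + R2') = 10.1 × 0.9993/15.80 = 0.6388 mV.

V_out ≈ 0.639 mV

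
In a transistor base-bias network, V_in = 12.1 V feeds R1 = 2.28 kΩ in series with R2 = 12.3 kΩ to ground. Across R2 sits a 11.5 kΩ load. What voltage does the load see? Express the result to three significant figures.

V_out ≈ 8.75 V

R2 ‖ R_L = (12.3 × 11.5)/(12.3 + 11.5) = 5.943 kΩ.
Then V_out = V_in · R2'/(R1 + R2') = 12.1 × 5.943/8.223 = 8.745 V.
(Unloaded it would be 10.2 V; the load pulls it down.)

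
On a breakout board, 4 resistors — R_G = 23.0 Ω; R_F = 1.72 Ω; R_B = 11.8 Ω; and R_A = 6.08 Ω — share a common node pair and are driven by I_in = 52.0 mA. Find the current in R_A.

I ≈ 9.78 mA

ΣG = 1/23.0 + 1/1.72 + 1/11.8 + 1/6.08 = 0.8741.
By the current-divider rule, I = I_in · G_k/ΣG = 52.0 × 0.1882 = 9.785 mA.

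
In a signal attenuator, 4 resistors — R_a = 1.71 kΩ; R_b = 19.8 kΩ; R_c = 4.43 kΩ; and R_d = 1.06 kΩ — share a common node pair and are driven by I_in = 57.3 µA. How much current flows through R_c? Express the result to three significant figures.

I ≈ 7.17 µA

Total conductance ΣG = 1/1.71 + 1/19.8 + 1/4.43 + 1/1.06 = 1.804 (units of 1/kΩ).
By the current-divider rule, I = I_in · G_k/ΣG = 57.3 × 0.1251 = 7.168 µA.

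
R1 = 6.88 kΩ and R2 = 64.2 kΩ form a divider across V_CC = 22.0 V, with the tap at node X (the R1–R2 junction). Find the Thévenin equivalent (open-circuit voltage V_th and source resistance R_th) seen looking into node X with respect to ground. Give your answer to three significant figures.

V_th ≈ 19.9 V, R_th ≈ 6.21 kΩ

Open-circuit (no load on X): V_th = V_CC · R2/(R1 + R2) = 22.0 × 64.2/(6.880 + 64.2) = 19.87 V.
Zeroing V_CC shorts the top of R1 to ground, so R_th = R1 ‖ R2 = 6.214 kΩ.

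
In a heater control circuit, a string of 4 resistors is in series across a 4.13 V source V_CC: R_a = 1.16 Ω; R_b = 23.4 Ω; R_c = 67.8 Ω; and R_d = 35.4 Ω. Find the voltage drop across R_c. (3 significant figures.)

V ≈ 2.19 V

Total series resistance ΣR = 1.16 + 23.4 + 67.8 + 35.4 = 127.8 Ω.
By the voltage-divider rule, V = 4.13 × 67.80/127.8 = 2.192 V.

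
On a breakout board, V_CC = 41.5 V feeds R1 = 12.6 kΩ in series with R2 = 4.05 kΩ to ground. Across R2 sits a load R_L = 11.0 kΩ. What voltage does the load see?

V_out ≈ 7.89 V

First combine the lower leg with the load: R2 ‖ R_L = 2.960 kΩ.
Now apply the divider: V_out = 41.5 × 0.1902 = 7.895 V.
(Unloaded it would be 10.1 V; the load pulls it down.)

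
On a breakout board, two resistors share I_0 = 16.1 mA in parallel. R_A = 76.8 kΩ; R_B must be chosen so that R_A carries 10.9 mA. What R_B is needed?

In a two-way split, I_A/I_0 = R_B/(R_A + R_B).
10.9/16.1 = R_B/(R_A + R_B) → R_B = R_A · (0.6770)/(1 − 0.6770) = 76.8 × 2.096 = 161.0 kΩ.

R_B ≈ 161 kΩ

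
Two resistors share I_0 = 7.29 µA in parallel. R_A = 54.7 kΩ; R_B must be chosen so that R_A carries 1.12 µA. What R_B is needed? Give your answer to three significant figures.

R_B ≈ 9.93 kΩ

Two-branch current divider: I_A = I_0 · R_B/(R_A + R_B).
1.12/7.29 = R_B/(R_A + R_B) → R_B = R_A · (0.1536)/(1 − 0.1536) = 54.7 × 0.1815 = 9.929 kΩ.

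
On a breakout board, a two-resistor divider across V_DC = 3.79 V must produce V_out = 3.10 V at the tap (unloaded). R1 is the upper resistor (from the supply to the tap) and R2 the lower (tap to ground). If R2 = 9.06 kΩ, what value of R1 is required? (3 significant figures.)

Required fraction k = V_out/V_DC = 0.8179.
So R1 = R2 · (V_DC/V_out − 1) = 9.06 × (3.79/3.10 − 1) = 9.06 × 0.2226 = 2.017 kΩ.

R1 ≈ 2.02 kΩ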